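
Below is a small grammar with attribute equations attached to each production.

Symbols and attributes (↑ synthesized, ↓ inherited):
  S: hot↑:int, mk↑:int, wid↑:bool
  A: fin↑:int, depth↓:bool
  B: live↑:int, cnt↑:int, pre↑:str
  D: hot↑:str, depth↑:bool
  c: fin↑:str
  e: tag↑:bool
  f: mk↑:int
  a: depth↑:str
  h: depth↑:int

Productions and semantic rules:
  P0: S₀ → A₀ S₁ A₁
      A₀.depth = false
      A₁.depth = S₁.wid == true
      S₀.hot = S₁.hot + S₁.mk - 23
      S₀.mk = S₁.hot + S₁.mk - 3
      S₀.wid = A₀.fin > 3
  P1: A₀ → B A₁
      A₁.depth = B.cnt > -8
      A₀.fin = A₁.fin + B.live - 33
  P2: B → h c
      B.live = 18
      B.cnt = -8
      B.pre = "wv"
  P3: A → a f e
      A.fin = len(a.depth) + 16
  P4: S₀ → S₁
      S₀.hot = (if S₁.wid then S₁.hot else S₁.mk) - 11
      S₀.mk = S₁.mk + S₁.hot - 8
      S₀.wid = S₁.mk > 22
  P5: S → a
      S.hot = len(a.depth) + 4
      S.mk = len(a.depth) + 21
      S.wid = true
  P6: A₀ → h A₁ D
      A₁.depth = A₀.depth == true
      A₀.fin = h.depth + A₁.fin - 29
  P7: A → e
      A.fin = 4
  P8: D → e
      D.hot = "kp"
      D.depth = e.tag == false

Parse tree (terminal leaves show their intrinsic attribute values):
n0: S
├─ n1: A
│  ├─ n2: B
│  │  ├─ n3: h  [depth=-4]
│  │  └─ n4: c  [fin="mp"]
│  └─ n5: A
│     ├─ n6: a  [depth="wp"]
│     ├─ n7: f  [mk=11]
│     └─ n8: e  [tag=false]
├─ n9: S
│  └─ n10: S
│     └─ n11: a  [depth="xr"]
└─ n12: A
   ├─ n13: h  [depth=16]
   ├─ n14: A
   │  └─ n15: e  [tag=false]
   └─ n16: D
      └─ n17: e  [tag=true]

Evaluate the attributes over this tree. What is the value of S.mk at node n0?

13

1. n1.depth = false  [false]
2. n3.depth = -4  [terminal]
3. n4.fin = "mp"  [terminal]
4. n2.live = 18  [18]
5. n2.cnt = -8  [-8]
6. n2.pre = "wv"  ["wv"]
7. n5.depth = false  [B.cnt > -8]
8. n6.depth = "wp"  [terminal]
9. n7.mk = 11  [terminal]
10. n8.tag = false  [terminal]
11. n5.fin = 18  [len(a.depth) + 16]
12. n1.fin = 3  [A₁.fin + B.live - 33]
13. n11.depth = "xr"  [terminal]
14. n10.hot = 6  [len(a.depth) + 4]
15. n10.mk = 23  [len(a.depth) + 21]
16. n10.wid = true  [true]
17. n9.hot = -5  [(if S₁.wid then S₁.hot else S₁.mk) - 11]
18. n9.mk = 21  [S₁.mk + S₁.hot - 8]
19. n9.wid = true  [S₁.mk > 22]
20. n12.depth = true  [S₁.wid == true]
21. n13.depth = 16  [terminal]
22. n14.depth = true  [A₀.depth == true]
23. n15.tag = false  [terminal]
24. n14.fin = 4  [4]
25. n17.tag = true  [terminal]
26. n16.hot = "kp"  ["kp"]
27. n16.depth = false  [e.tag == false]
28. n12.fin = -9  [h.depth + A₁.fin - 29]
29. n0.hot = -7  [S₁.hot + S₁.mk - 23]
30. n0.mk = 13  [S₁.hot + S₁.mk - 3]
31. n0.wid = false  [A₀.fin > 3]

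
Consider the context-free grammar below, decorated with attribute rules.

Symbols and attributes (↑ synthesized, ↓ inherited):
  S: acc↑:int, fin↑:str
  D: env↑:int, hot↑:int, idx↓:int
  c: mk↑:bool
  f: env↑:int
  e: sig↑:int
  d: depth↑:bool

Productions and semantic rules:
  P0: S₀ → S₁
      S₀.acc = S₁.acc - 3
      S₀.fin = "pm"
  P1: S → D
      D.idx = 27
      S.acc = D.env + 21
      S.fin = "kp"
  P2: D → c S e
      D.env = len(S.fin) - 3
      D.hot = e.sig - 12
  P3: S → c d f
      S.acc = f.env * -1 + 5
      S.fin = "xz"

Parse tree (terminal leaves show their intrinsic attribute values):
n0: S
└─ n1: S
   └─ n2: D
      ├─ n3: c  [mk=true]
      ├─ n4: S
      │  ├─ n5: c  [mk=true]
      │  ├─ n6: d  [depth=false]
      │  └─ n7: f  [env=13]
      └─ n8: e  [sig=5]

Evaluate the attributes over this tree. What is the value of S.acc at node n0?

17

1. n2.idx = 27  [27]
2. n3.mk = true  [terminal]
3. n5.mk = true  [terminal]
4. n6.depth = false  [terminal]
5. n7.env = 13  [terminal]
6. n4.acc = -8  [f.env * -1 + 5]
7. n4.fin = "xz"  ["xz"]
8. n8.sig = 5  [terminal]
9. n2.env = -1  [len(S.fin) - 3]
10. n2.hot = -7  [e.sig - 12]
11. n1.acc = 20  [D.env + 21]
12. n1.fin = "kp"  ["kp"]
13. n0.acc = 17  [S₁.acc - 3]
14. n0.fin = "pm"  ["pm"]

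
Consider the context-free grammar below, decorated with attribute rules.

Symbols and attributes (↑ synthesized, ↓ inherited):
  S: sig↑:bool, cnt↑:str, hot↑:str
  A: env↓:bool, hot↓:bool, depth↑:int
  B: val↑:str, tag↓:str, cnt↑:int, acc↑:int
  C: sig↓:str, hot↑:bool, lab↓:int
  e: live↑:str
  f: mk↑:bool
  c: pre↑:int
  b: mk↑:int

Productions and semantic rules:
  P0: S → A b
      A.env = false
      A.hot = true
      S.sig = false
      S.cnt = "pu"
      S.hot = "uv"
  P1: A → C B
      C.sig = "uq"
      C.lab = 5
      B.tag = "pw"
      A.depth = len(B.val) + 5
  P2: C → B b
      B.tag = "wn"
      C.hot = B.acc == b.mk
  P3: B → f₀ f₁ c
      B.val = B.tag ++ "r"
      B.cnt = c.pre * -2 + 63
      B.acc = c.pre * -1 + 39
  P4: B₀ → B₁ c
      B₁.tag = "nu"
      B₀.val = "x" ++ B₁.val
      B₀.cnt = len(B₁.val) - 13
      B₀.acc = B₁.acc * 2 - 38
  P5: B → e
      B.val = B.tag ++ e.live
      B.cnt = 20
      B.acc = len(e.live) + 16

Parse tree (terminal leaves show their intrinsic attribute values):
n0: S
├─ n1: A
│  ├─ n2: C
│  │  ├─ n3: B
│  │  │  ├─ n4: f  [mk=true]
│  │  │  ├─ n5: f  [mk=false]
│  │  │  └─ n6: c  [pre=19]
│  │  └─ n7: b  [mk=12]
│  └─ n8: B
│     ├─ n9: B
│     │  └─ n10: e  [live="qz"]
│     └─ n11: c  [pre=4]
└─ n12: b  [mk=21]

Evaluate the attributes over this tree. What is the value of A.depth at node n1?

10

1. n1.env = false  [false]
2. n1.hot = true  [true]
3. n2.sig = "uq"  ["uq"]
4. n2.lab = 5  [5]
5. n3.tag = "wn"  ["wn"]
6. n4.mk = true  [terminal]
7. n5.mk = false  [terminal]
8. n6.pre = 19  [terminal]
9. n3.val = "wnr"  [B.tag ++ "r"]
10. n3.cnt = 25  [c.pre * -2 + 63]
11. n3.acc = 20  [c.pre * -1 + 39]
12. n7.mk = 12  [terminal]
13. n2.hot = false  [B.acc == b.mk]
14. n8.tag = "pw"  ["pw"]
15. n9.tag = "nu"  ["nu"]
16. n10.live = "qz"  [terminal]
17. n9.val = "nuqz"  [B.tag ++ e.live]
18. n9.cnt = 20  [20]
19. n9.acc = 18  [len(e.live) + 16]
20. n11.pre = 4  [terminal]
21. n8.val = "xnuqz"  ["x" ++ B₁.val]
22. n8.cnt = -9  [len(B₁.val) - 13]
23. n8.acc = -2  [B₁.acc * 2 - 38]
24. n1.depth = 10  [len(B.val) + 5]
25. n12.mk = 21  [terminal]
26. n0.sig = false  [false]
27. n0.cnt = "pu"  ["pu"]
28. n0.hot = "uv"  ["uv"]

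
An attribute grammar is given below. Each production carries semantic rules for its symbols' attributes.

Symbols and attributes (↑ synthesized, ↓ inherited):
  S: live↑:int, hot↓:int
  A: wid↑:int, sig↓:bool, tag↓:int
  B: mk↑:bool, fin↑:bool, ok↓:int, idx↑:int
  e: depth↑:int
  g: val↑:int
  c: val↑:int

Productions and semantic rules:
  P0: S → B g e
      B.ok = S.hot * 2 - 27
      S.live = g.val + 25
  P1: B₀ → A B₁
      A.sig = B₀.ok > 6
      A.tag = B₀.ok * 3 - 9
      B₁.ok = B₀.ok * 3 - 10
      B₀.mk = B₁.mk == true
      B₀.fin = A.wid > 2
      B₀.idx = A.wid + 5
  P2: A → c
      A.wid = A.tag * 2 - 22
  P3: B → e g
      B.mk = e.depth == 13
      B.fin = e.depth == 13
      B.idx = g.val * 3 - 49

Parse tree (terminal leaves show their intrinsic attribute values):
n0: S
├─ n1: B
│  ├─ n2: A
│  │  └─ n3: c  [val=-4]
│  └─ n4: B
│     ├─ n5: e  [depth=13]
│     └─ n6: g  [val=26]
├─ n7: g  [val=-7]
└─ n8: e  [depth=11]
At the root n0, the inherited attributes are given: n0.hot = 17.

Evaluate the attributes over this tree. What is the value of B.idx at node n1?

7

1. n0.hot = 17  [given at root]
2. n1.ok = 7  [S.hot * 2 - 27]
3. n2.sig = true  [B₀.ok > 6]
4. n2.tag = 12  [B₀.ok * 3 - 9]
5. n3.val = -4  [terminal]
6. n2.wid = 2  [A.tag * 2 - 22]
7. n4.ok = 11  [B₀.ok * 3 - 10]
8. n5.depth = 13  [terminal]
9. n6.val = 26  [terminal]
10. n4.mk = true  [e.depth == 13]
11. n4.fin = true  [e.depth == 13]
12. n4.idx = 29  [g.val * 3 - 49]
13. n1.mk = true  [B₁.mk == true]
14. n1.fin = false  [A.wid > 2]
15. n1.idx = 7  [A.wid + 5]
16. n7.val = -7  [terminal]
17. n8.depth = 11  [terminal]
18. n0.live = 18  [g.val + 25]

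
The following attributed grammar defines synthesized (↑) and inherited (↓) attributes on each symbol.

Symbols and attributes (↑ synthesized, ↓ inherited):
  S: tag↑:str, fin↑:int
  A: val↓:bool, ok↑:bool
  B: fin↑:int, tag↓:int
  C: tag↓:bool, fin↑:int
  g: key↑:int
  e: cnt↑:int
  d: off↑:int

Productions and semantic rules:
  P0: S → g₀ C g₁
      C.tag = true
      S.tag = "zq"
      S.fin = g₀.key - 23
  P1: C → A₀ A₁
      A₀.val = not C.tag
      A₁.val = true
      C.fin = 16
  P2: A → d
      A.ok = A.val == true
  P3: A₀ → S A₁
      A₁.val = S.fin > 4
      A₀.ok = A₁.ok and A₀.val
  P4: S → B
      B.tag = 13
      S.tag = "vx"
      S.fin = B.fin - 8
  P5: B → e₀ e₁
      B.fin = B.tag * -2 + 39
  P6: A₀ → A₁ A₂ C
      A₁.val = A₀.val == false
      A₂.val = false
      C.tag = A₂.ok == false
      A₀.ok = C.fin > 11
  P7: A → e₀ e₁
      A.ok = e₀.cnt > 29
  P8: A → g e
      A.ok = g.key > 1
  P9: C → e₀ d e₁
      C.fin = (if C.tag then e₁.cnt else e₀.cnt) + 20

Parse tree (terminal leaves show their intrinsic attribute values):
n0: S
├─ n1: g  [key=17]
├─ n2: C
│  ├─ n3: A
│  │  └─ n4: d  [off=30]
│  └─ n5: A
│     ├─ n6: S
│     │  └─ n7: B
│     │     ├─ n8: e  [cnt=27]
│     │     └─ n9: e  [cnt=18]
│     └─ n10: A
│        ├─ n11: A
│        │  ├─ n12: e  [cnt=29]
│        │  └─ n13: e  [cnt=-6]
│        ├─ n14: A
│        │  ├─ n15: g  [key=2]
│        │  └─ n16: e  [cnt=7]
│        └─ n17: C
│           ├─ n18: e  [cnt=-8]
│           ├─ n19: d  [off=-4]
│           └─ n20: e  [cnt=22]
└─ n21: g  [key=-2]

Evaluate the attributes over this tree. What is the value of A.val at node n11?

1. n1.key = 17  [terminal]
2. n2.tag = true  [true]
3. n3.val = false  [not C.tag]
4. n4.off = 30  [terminal]
5. n3.ok = false  [A.val == true]
6. n5.val = true  [true]
7. n7.tag = 13  [13]
8. n8.cnt = 27  [terminal]
9. n9.cnt = 18  [terminal]
10. n7.fin = 13  [B.tag * -2 + 39]
11. n6.tag = "vx"  ["vx"]
12. n6.fin = 5  [B.fin - 8]
13. n10.val = true  [S.fin > 4]
14. n11.val = false  [A₀.val == false]
15. n12.cnt = 29  [terminal]
16. n13.cnt = -6  [terminal]
17. n11.ok = false  [e₀.cnt > 29]
18. n14.val = false  [false]
19. n15.key = 2  [terminal]
20. n16.cnt = 7  [terminal]
21. n14.ok = true  [g.key > 1]
22. n17.tag = false  [A₂.ok == false]
23. n18.cnt = -8  [terminal]
24. n19.off = -4  [terminal]
25. n20.cnt = 22  [terminal]
26. n17.fin = 12  [(if C.tag then e₁.cnt else e₀.cnt) + 20]
27. n10.ok = true  [C.fin > 11]
28. n5.ok = true  [A₁.ok and A₀.val]
29. n2.fin = 16  [16]
30. n21.key = -2  [terminal]
31. n0.tag = "zq"  ["zq"]
32. n0.fin = -6  [g₀.key - 23]

false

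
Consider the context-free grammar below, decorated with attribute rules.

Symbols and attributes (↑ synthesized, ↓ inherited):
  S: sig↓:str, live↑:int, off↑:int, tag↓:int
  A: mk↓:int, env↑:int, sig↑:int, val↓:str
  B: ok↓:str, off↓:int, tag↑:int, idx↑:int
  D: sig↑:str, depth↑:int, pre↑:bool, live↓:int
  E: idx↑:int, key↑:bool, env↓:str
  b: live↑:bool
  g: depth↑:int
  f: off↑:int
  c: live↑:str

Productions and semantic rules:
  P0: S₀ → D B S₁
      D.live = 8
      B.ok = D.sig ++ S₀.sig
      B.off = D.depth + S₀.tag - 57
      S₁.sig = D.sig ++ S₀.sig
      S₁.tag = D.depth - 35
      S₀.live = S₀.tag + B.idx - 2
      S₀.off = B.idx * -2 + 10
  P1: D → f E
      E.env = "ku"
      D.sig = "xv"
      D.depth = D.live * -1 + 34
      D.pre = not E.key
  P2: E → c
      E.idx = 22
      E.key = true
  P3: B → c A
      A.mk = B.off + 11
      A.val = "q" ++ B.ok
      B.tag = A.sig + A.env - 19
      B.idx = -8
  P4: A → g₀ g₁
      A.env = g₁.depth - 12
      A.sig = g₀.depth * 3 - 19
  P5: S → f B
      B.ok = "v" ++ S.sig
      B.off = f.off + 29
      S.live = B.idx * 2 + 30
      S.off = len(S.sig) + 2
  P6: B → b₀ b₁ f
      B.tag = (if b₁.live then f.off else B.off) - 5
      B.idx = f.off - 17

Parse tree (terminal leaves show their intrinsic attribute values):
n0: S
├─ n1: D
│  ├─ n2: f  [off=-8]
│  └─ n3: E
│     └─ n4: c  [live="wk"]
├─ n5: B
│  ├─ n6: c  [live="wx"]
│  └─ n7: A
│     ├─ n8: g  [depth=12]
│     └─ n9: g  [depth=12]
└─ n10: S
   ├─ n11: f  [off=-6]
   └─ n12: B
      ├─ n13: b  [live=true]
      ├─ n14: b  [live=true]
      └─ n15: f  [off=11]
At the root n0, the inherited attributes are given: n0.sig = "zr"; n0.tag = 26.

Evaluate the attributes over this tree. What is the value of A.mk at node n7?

6

1. n0.sig = "zr"  [given at root]
2. n0.tag = 26  [given at root]
3. n1.live = 8  [8]
4. n2.off = -8  [terminal]
5. n3.env = "ku"  ["ku"]
6. n4.live = "wk"  [terminal]
7. n3.idx = 22  [22]
8. n3.key = true  [true]
9. n1.sig = "xv"  ["xv"]
10. n1.depth = 26  [D.live * -1 + 34]
11. n1.pre = false  [not E.key]
12. n5.ok = "xvzr"  [D.sig ++ S₀.sig]
13. n5.off = -5  [D.depth + S₀.tag - 57]
14. n6.live = "wx"  [terminal]
15. n7.mk = 6  [B.off + 11]
16. n7.val = "qxvzr"  ["q" ++ B.ok]
17. n8.depth = 12  [terminal]
18. n9.depth = 12  [terminal]
19. n7.env = 0  [g₁.depth - 12]
20. n7.sig = 17  [g₀.depth * 3 - 19]
21. n5.tag = -2  [A.sig + A.env - 19]
22. n5.idx = -8  [-8]
23. n10.sig = "xvzr"  [D.sig ++ S₀.sig]
24. n10.tag = -9  [D.depth - 35]
25. n11.off = -6  [terminal]
26. n12.ok = "vxvzr"  ["v" ++ S.sig]
27. n12.off = 23  [f.off + 29]
28. n13.live = true  [terminal]
29. n14.live = true  [terminal]
30. n15.off = 11  [terminal]
31. n12.tag = 6  [(if b₁.live then f.off else B.off) - 5]
32. n12.idx = -6  [f.off - 17]
33. n10.live = 18  [B.idx * 2 + 30]
34. n10.off = 6  [len(S.sig) + 2]
35. n0.live = 16  [S₀.tag + B.idx - 2]
36. n0.off = 26  [B.idx * -2 + 10]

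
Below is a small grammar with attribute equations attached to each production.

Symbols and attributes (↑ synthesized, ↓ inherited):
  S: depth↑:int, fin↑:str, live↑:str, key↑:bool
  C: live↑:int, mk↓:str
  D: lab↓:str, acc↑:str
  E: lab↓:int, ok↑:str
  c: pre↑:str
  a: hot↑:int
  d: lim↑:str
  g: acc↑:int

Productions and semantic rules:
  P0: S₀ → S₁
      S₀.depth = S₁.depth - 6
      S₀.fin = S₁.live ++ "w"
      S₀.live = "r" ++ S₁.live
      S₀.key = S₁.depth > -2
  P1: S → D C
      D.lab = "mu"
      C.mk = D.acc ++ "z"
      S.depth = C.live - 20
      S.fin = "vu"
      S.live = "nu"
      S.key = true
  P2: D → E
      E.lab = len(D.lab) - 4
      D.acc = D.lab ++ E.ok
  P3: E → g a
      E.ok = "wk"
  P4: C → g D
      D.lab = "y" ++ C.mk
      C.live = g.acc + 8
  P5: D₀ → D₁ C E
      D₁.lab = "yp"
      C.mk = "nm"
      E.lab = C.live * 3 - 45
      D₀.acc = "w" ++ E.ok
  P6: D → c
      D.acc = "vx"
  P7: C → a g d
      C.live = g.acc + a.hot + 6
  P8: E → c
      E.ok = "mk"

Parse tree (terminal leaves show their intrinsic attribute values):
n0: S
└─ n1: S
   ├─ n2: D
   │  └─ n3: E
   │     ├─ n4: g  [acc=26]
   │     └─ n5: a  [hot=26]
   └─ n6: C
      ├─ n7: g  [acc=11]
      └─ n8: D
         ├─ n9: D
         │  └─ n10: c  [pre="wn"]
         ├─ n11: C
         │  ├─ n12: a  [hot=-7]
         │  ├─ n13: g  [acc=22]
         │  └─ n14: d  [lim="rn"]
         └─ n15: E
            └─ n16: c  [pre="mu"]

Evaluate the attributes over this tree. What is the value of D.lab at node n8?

1. n2.lab = "mu"  ["mu"]
2. n3.lab = -2  [len(D.lab) - 4]
3. n4.acc = 26  [terminal]
4. n5.hot = 26  [terminal]
5. n3.ok = "wk"  ["wk"]
6. n2.acc = "muwk"  [D.lab ++ E.ok]
7. n6.mk = "muwkz"  [D.acc ++ "z"]
8. n7.acc = 11  [terminal]
9. n8.lab = "ymuwkz"  ["y" ++ C.mk]
10. n9.lab = "yp"  ["yp"]
11. n10.pre = "wn"  [terminal]
12. n9.acc = "vx"  ["vx"]
13. n11.mk = "nm"  ["nm"]
14. n12.hot = -7  [terminal]
15. n13.acc = 22  [terminal]
16. n14.lim = "rn"  [terminal]
17. n11.live = 21  [g.acc + a.hot + 6]
18. n15.lab = 18  [C.live * 3 - 45]
19. n16.pre = "mu"  [terminal]
20. n15.ok = "mk"  ["mk"]
21. n8.acc = "wmk"  ["w" ++ E.ok]
22. n6.live = 19  [g.acc + 8]
23. n1.depth = -1  [C.live - 20]
24. n1.fin = "vu"  ["vu"]
25. n1.live = "nu"  ["nu"]
26. n1.key = true  [true]
27. n0.depth = -7  [S₁.depth - 6]
28. n0.fin = "nuw"  [S₁.live ++ "w"]
29. n0.live = "rnu"  ["r" ++ S₁.live]
30. n0.key = true  [S₁.depth > -2]

"ymuwkz"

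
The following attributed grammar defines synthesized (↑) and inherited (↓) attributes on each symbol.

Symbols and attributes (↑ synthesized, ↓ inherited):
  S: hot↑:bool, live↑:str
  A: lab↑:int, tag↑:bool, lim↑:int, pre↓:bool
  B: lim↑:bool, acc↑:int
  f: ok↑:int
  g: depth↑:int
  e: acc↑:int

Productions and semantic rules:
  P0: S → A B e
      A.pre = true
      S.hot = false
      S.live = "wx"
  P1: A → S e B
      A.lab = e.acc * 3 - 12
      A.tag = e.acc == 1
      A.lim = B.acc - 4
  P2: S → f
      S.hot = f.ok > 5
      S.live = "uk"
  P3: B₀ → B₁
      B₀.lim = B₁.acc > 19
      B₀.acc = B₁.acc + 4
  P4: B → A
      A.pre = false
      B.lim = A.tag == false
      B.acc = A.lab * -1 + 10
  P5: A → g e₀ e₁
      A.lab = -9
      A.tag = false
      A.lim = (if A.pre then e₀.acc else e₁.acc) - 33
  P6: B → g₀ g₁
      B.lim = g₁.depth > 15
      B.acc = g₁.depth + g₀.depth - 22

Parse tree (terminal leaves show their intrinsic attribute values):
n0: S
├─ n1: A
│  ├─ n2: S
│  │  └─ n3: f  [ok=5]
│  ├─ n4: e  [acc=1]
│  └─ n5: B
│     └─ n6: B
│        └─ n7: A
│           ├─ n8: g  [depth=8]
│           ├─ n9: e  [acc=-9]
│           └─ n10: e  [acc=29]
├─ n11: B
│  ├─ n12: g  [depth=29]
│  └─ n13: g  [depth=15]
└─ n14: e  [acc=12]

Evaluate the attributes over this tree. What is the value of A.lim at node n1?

19

1. n1.pre = true  [true]
2. n3.ok = 5  [terminal]
3. n2.hot = false  [f.ok > 5]
4. n2.live = "uk"  ["uk"]
5. n4.acc = 1  [terminal]
6. n7.pre = false  [false]
7. n8.depth = 8  [terminal]
8. n9.acc = -9  [terminal]
9. n10.acc = 29  [terminal]
10. n7.lab = -9  [-9]
11. n7.tag = false  [false]
12. n7.lim = -4  [(if A.pre then e₀.acc else e₁.acc) - 33]
13. n6.lim = true  [A.tag == false]
14. n6.acc = 19  [A.lab * -1 + 10]
15. n5.lim = false  [B₁.acc > 19]
16. n5.acc = 23  [B₁.acc + 4]
17. n1.lab = -9  [e.acc * 3 - 12]
18. n1.tag = true  [e.acc == 1]
19. n1.lim = 19  [B.acc - 4]
20. n12.depth = 29  [terminal]
21. n13.depth = 15  [terminal]
22. n11.lim = false  [g₁.depth > 15]
23. n11.acc = 22  [g₁.depth + g₀.depth - 22]
24. n14.acc = 12  [terminal]
25. n0.hot = false  [false]
26. n0.live = "wx"  ["wx"]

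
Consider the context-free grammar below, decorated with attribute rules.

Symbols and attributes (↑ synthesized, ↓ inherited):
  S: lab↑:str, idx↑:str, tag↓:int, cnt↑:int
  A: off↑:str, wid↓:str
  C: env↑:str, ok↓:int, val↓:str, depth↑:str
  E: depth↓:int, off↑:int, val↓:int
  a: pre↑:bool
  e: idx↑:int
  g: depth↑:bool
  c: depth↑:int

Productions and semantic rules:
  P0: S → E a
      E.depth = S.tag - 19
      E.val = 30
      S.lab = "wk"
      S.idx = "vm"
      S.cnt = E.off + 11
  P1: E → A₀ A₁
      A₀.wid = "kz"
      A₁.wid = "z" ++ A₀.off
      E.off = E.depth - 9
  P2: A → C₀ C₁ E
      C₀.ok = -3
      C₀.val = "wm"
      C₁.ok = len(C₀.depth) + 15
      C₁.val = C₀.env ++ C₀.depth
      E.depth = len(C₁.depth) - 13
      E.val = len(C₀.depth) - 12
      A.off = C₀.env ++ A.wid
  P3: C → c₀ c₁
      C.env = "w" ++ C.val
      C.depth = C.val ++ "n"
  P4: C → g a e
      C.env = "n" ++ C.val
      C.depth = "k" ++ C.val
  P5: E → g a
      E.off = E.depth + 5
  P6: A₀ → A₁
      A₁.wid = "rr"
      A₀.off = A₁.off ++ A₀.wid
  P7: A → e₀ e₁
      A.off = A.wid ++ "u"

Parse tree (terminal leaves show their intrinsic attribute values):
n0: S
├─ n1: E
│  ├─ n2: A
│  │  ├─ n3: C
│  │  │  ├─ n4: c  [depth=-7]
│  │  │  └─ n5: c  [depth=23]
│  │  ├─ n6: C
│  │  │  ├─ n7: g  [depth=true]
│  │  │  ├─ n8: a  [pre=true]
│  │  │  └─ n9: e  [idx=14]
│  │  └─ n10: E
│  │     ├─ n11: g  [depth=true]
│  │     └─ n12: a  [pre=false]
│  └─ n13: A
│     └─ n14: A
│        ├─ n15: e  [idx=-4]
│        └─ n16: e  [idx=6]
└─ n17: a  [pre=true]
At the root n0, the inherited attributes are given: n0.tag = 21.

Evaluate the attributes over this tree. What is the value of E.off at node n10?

-1

1. n0.tag = 21  [given at root]
2. n1.depth = 2  [S.tag - 19]
3. n1.val = 30  [30]
4. n2.wid = "kz"  ["kz"]
5. n3.ok = -3  [-3]
6. n3.val = "wm"  ["wm"]
7. n4.depth = -7  [terminal]
8. n5.depth = 23  [terminal]
9. n3.env = "wwm"  ["w" ++ C.val]
10. n3.depth = "wmn"  [C.val ++ "n"]
11. n6.ok = 18  [len(C₀.depth) + 15]
12. n6.val = "wwmwmn"  [C₀.env ++ C₀.depth]
13. n7.depth = true  [terminal]
14. n8.pre = true  [terminal]
15. n9.idx = 14  [terminal]
16. n6.env = "nwwmwmn"  ["n" ++ C.val]
17. n6.depth = "kwwmwmn"  ["k" ++ C.val]
18. n10.depth = -6  [len(C₁.depth) - 13]
19. n10.val = -9  [len(C₀.depth) - 12]
20. n11.depth = true  [terminal]
21. n12.pre = false  [terminal]
22. n10.off = -1  [E.depth + 5]
23. n2.off = "wwmkz"  [C₀.env ++ A.wid]
24. n13.wid = "zwwmkz"  ["z" ++ A₀.off]
25. n14.wid = "rr"  ["rr"]
26. n15.idx = -4  [terminal]
27. n16.idx = 6  [terminal]
28. n14.off = "rru"  [A.wid ++ "u"]
29. n13.off = "rruzwwmkz"  [A₁.off ++ A₀.wid]
30. n1.off = -7  [E.depth - 9]
31. n17.pre = true  [terminal]
32. n0.lab = "wk"  ["wk"]
33. n0.idx = "vm"  ["vm"]
34. n0.cnt = 4  [E.off + 11]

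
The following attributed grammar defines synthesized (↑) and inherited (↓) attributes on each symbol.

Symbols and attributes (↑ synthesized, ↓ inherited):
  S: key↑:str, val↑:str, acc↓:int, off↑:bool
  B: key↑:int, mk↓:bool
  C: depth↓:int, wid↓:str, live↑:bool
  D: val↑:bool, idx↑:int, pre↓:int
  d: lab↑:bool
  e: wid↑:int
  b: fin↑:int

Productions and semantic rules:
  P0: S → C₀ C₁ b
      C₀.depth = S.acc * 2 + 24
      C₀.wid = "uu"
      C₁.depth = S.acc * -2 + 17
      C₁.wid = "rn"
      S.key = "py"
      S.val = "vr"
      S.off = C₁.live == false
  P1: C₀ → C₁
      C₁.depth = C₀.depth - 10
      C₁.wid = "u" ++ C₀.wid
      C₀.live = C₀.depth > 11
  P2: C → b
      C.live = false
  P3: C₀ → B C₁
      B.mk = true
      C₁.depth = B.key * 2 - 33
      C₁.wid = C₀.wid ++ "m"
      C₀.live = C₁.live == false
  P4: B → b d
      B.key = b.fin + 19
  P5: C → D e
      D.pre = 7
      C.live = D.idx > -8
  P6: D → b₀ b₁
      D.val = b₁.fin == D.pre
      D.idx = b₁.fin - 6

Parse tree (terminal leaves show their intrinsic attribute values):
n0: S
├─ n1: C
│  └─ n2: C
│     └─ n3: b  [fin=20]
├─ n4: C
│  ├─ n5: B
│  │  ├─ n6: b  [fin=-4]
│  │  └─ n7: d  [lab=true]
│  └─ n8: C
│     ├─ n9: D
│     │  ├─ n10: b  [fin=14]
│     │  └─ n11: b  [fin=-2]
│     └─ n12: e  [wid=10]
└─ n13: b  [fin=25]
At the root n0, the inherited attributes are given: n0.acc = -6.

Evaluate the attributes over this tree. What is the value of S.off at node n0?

1. n0.acc = -6  [given at root]
2. n1.depth = 12  [S.acc * 2 + 24]
3. n1.wid = "uu"  ["uu"]
4. n2.depth = 2  [C₀.depth - 10]
5. n2.wid = "uuu"  ["u" ++ C₀.wid]
6. n3.fin = 20  [terminal]
7. n2.live = false  [false]
8. n1.live = true  [C₀.depth > 11]
9. n4.depth = 29  [S.acc * -2 + 17]
10. n4.wid = "rn"  ["rn"]
11. n5.mk = true  [true]
12. n6.fin = -4  [terminal]
13. n7.lab = true  [terminal]
14. n5.key = 15  [b.fin + 19]
15. n8.depth = -3  [B.key * 2 - 33]
16. n8.wid = "rnm"  [C₀.wid ++ "m"]
17. n9.pre = 7  [7]
18. n10.fin = 14  [terminal]
19. n11.fin = -2  [terminal]
20. n9.val = false  [b₁.fin == D.pre]
21. n9.idx = -8  [b₁.fin - 6]
22. n12.wid = 10  [terminal]
23. n8.live = false  [D.idx > -8]
24. n4.live = true  [C₁.live == false]
25. n13.fin = 25  [terminal]
26. n0.key = "py"  ["py"]
27. n0.val = "vr"  ["vr"]
28. n0.off = false  [C₁.live == false]

false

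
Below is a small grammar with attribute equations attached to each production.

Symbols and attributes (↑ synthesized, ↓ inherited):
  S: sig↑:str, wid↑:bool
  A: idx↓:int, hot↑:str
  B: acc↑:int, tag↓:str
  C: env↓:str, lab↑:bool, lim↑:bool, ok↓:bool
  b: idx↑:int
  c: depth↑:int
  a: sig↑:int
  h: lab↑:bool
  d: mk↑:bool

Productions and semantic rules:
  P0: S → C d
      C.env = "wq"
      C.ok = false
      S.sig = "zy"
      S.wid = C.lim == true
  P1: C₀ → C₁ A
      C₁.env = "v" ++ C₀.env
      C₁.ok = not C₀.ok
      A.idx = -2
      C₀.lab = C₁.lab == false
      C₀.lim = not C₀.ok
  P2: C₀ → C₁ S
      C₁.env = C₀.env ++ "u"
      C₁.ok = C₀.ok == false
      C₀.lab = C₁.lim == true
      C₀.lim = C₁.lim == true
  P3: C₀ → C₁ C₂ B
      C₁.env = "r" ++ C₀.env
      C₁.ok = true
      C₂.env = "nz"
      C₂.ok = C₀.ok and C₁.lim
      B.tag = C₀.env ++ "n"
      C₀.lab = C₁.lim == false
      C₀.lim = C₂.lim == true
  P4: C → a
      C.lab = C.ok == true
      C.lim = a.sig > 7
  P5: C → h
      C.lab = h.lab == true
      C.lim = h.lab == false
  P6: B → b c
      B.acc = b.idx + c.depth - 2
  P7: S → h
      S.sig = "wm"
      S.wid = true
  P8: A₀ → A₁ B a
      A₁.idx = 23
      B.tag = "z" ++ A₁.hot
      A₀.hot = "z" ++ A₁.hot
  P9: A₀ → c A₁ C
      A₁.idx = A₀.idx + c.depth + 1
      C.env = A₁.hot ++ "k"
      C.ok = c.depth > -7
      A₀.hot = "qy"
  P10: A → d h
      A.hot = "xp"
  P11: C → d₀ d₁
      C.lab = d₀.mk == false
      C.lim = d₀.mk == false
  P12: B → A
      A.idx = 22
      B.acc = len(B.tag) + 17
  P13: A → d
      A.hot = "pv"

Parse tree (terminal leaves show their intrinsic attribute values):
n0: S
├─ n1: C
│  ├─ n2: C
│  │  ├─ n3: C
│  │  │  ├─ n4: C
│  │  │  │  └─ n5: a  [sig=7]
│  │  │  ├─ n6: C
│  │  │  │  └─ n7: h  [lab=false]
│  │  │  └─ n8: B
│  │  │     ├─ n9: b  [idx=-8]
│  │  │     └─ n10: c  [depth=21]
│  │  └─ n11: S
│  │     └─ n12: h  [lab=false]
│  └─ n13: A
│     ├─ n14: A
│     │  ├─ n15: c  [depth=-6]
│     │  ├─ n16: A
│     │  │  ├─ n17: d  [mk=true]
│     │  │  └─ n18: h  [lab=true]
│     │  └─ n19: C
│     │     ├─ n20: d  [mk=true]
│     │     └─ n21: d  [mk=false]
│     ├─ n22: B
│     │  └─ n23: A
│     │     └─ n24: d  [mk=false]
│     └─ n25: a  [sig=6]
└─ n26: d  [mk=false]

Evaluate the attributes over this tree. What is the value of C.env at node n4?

"rvwqu"

1. n1.env = "wq"  ["wq"]
2. n1.ok = false  [false]
3. n2.env = "vwq"  ["v" ++ C₀.env]
4. n2.ok = true  [not C₀.ok]
5. n3.env = "vwqu"  [C₀.env ++ "u"]
6. n3.ok = false  [C₀.ok == false]
7. n4.env = "rvwqu"  ["r" ++ C₀.env]
8. n4.ok = true  [true]
9. n5.sig = 7  [terminal]
10. n4.lab = true  [C.ok == true]
11. n4.lim = false  [a.sig > 7]
12. n6.env = "nz"  ["nz"]
13. n6.ok = false  [C₀.ok and C₁.lim]
14. n7.lab = false  [terminal]
15. n6.lab = false  [h.lab == true]
16. n6.lim = true  [h.lab == false]
17. n8.tag = "vwqun"  [C₀.env ++ "n"]
18. n9.idx = -8  [terminal]
19. n10.depth = 21  [terminal]
20. n8.acc = 11  [b.idx + c.depth - 2]
21. n3.lab = true  [C₁.lim == false]
22. n3.lim = true  [C₂.lim == true]
23. n12.lab = false  [terminal]
24. n11.sig = "wm"  ["wm"]
25. n11.wid = true  [true]
26. n2.lab = true  [C₁.lim == true]
27. n2.lim = true  [C₁.lim == true]
28. n13.idx = -2  [-2]
29. n14.idx = 23  [23]
30. n15.depth = -6  [terminal]
31. n16.idx = 18  [A₀.idx + c.depth + 1]
32. n17.mk = true  [terminal]
33. n18.lab = true  [terminal]
34. n16.hot = "xp"  ["xp"]
35. n19.env = "xpk"  [A₁.hot ++ "k"]
36. n19.ok = true  [c.depth > -7]
37. n20.mk = true  [terminal]
38. n21.mk = false  [terminal]
39. n19.lab = false  [d₀.mk == false]
40. n19.lim = false  [d₀.mk == false]
41. n14.hot = "qy"  ["qy"]
42. n22.tag = "zqy"  ["z" ++ A₁.hot]
43. n23.idx = 22  [22]
44. n24.mk = false  [terminal]
45. n23.hot = "pv"  ["pv"]
46. n22.acc = 20  [len(B.tag) + 17]
47. n25.sig = 6  [terminal]
48. n13.hot = "zqy"  ["z" ++ A₁.hot]
49. n1.lab = false  [C₁.lab == false]
50. n1.lim = true  [not C₀.ok]
51. n26.mk = false  [terminal]
52. n0.sig = "zy"  ["zy"]
53. n0.wid = true  [C.lim == true]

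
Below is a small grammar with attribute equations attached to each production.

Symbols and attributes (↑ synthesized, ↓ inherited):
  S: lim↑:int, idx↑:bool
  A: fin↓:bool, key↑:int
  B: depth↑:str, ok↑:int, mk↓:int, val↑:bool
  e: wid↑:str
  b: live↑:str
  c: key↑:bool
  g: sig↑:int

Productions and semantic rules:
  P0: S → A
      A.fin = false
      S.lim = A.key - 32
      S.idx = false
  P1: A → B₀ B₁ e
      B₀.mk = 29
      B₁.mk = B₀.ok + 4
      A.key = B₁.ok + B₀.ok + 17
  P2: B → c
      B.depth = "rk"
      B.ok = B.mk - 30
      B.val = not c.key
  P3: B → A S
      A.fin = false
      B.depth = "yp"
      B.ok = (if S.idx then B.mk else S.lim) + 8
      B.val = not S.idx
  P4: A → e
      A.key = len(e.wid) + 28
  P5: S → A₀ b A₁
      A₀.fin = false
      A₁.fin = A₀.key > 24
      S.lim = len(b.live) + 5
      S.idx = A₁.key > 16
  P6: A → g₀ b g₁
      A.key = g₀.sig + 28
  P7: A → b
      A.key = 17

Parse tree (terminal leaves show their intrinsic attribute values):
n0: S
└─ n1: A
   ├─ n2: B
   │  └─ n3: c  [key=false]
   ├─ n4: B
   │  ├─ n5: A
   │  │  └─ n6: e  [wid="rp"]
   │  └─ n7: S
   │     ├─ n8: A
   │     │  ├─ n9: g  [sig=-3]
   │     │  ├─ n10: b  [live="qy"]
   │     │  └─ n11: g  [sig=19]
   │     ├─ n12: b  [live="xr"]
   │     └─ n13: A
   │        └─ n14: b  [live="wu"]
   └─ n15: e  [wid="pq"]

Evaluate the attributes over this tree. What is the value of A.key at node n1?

27

1. n1.fin = false  [false]
2. n2.mk = 29  [29]
3. n3.key = false  [terminal]
4. n2.depth = "rk"  ["rk"]
5. n2.ok = -1  [B.mk - 30]
6. n2.val = true  [not c.key]
7. n4.mk = 3  [B₀.ok + 4]
8. n5.fin = false  [false]
9. n6.wid = "rp"  [terminal]
10. n5.key = 30  [len(e.wid) + 28]
11. n8.fin = false  [false]
12. n9.sig = -3  [terminal]
13. n10.live = "qy"  [terminal]
14. n11.sig = 19  [terminal]
15. n8.key = 25  [g₀.sig + 28]
16. n12.live = "xr"  [terminal]
17. n13.fin = true  [A₀.key > 24]
18. n14.live = "wu"  [terminal]
19. n13.key = 17  [17]
20. n7.lim = 7  [len(b.live) + 5]
21. n7.idx = true  [A₁.key > 16]
22. n4.depth = "yp"  ["yp"]
23. n4.ok = 11  [(if S.idx then B.mk else S.lim) + 8]
24. n4.val = false  [not S.idx]
25. n15.wid = "pq"  [terminal]
26. n1.key = 27  [B₁.ok + B₀.ok + 17]
27. n0.lim = -5  [A.key - 32]
28. n0.idx = false  [false]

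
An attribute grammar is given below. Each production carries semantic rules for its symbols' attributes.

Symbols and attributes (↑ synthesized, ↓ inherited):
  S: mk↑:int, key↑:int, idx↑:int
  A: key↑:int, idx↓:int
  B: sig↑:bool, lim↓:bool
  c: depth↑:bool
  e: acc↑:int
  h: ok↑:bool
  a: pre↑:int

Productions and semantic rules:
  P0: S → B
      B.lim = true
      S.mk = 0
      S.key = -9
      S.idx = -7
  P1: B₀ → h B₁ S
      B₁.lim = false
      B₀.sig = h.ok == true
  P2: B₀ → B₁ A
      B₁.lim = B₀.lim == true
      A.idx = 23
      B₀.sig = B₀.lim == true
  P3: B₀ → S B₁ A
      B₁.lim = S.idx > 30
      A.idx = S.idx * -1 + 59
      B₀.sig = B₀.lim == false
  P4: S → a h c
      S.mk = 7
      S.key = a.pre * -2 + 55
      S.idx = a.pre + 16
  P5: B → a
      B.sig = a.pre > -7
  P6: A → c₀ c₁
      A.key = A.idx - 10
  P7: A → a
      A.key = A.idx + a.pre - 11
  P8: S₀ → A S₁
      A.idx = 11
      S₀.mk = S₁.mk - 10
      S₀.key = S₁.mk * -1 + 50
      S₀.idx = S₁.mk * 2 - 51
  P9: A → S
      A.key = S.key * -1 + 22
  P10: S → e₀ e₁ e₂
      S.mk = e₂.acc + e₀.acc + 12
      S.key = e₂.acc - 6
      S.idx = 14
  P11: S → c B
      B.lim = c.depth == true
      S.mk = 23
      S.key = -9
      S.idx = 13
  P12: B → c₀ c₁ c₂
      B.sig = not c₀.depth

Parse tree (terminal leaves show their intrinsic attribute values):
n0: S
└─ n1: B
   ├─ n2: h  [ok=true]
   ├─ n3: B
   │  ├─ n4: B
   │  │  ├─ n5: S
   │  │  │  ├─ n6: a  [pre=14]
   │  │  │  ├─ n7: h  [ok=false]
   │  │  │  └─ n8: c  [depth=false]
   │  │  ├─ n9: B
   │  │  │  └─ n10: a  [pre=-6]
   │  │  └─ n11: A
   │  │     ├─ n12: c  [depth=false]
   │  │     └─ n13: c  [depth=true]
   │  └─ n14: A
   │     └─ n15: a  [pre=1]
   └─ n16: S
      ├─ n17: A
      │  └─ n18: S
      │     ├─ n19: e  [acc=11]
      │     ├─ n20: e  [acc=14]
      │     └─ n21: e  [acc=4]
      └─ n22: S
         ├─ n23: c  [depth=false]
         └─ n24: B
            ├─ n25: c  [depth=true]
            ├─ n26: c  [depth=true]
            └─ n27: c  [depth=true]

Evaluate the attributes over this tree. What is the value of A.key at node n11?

1. n1.lim = true  [true]
2. n2.ok = true  [terminal]
3. n3.lim = false  [false]
4. n4.lim = false  [B₀.lim == true]
5. n6.pre = 14  [terminal]
6. n7.ok = false  [terminal]
7. n8.depth = false  [terminal]
8. n5.mk = 7  [7]
9. n5.key = 27  [a.pre * -2 + 55]
10. n5.idx = 30  [a.pre + 16]
11. n9.lim = false  [S.idx > 30]
12. n10.pre = -6  [terminal]
13. n9.sig = true  [a.pre > -7]
14. n11.idx = 29  [S.idx * -1 + 59]
15. n12.depth = false  [terminal]
16. n13.depth = true  [terminal]
17. n11.key = 19  [A.idx - 10]
18. n4.sig = true  [B₀.lim == false]
19. n14.idx = 23  [23]
20. n15.pre = 1  [terminal]
21. n14.key = 13  [A.idx + a.pre - 11]
22. n3.sig = false  [B₀.lim == true]
23. n17.idx = 11  [11]
24. n19.acc = 11  [terminal]
25. n20.acc = 14  [terminal]
26. n21.acc = 4  [terminal]
27. n18.mk = 27  [e₂.acc + e₀.acc + 12]
28. n18.key = -2  [e₂.acc - 6]
29. n18.idx = 14  [14]
30. n17.key = 24  [S.key * -1 + 22]
31. n23.depth = false  [terminal]
32. n24.lim = false  [c.depth == true]
33. n25.depth = true  [terminal]
34. n26.depth = true  [terminal]
35. n27.depth = true  [terminal]
36. n24.sig = false  [not c₀.depth]
37. n22.mk = 23  [23]
38. n22.key = -9  [-9]
39. n22.idx = 13  [13]
40. n16.mk = 13  [S₁.mk - 10]
41. n16.key = 27  [S₁.mk * -1 + 50]
42. n16.idx = -5  [S₁.mk * 2 - 51]
43. n1.sig = true  [h.ok == true]
44. n0.mk = 0  [0]
45. n0.key = -9  [-9]
46. n0.idx = -7  [-7]

19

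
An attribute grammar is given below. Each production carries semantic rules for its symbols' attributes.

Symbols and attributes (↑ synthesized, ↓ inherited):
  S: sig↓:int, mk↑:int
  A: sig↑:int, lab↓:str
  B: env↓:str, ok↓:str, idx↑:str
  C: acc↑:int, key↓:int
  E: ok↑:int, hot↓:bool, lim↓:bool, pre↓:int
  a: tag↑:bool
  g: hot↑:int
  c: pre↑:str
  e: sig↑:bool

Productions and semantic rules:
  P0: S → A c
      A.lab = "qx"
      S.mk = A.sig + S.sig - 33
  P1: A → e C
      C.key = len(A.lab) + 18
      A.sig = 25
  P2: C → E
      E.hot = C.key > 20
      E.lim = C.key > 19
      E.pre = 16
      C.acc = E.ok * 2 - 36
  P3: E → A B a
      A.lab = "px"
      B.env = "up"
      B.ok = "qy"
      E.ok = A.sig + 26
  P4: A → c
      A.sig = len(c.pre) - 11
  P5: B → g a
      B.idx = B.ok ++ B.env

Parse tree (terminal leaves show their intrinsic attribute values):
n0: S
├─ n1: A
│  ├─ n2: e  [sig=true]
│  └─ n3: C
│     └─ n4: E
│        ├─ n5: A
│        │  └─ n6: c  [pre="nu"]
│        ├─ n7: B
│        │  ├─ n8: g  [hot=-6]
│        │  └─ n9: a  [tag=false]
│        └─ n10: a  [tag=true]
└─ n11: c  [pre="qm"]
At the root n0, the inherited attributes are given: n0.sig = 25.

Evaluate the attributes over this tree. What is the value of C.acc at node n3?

1. n0.sig = 25  [given at root]
2. n1.lab = "qx"  ["qx"]
3. n2.sig = true  [terminal]
4. n3.key = 20  [len(A.lab) + 18]
5. n4.hot = false  [C.key > 20]
6. n4.lim = true  [C.key > 19]
7. n4.pre = 16  [16]
8. n5.lab = "px"  ["px"]
9. n6.pre = "nu"  [terminal]
10. n5.sig = -9  [len(c.pre) - 11]
11. n7.env = "up"  ["up"]
12. n7.ok = "qy"  ["qy"]
13. n8.hot = -6  [terminal]
14. n9.tag = false  [terminal]
15. n7.idx = "qyup"  [B.ok ++ B.env]
16. n10.tag = true  [terminal]
17. n4.ok = 17  [A.sig + 26]
18. n3.acc = -2  [E.ok * 2 - 36]
19. n1.sig = 25  [25]
20. n11.pre = "qm"  [terminal]
21. n0.mk = 17  [A.sig + S.sig - 33]

-2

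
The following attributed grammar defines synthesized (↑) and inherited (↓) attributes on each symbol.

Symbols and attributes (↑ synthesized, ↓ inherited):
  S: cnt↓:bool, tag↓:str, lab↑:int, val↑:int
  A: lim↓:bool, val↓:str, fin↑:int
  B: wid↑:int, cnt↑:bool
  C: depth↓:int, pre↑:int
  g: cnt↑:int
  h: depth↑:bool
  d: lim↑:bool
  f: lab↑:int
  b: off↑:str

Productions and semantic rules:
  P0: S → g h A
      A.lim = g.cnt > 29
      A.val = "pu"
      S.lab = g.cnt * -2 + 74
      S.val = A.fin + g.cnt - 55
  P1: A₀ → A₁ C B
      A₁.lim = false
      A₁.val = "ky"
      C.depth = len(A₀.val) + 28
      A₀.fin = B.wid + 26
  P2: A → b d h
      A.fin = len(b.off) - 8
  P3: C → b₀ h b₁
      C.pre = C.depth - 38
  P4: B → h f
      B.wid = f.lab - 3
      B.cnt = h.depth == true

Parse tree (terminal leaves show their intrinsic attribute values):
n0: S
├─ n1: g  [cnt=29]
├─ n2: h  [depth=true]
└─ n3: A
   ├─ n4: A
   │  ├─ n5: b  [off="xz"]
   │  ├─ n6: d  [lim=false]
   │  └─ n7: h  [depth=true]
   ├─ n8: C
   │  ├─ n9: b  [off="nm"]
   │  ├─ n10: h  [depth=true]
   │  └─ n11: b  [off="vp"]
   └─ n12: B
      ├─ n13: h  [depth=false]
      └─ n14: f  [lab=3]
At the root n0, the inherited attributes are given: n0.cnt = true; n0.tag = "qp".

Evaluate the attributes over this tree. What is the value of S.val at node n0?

0

1. n0.cnt = true  [given at root]
2. n0.tag = "qp"  [given at root]
3. n1.cnt = 29  [terminal]
4. n2.depth = true  [terminal]
5. n3.lim = false  [g.cnt > 29]
6. n3.val = "pu"  ["pu"]
7. n4.lim = false  [false]
8. n4.val = "ky"  ["ky"]
9. n5.off = "xz"  [terminal]
10. n6.lim = false  [terminal]
11. n7.depth = true  [terminal]
12. n4.fin = -6  [len(b.off) - 8]
13. n8.depth = 30  [len(A₀.val) + 28]
14. n9.off = "nm"  [terminal]
15. n10.depth = true  [terminal]
16. n11.off = "vp"  [terminal]
17. n8.pre = -8  [C.depth - 38]
18. n13.depth = false  [terminal]
19. n14.lab = 3  [terminal]
20. n12.wid = 0  [f.lab - 3]
21. n12.cnt = false  [h.depth == true]
22. n3.fin = 26  [B.wid + 26]
23. n0.lab = 16  [g.cnt * -2 + 74]
24. n0.val = 0  [A.fin + g.cnt - 55]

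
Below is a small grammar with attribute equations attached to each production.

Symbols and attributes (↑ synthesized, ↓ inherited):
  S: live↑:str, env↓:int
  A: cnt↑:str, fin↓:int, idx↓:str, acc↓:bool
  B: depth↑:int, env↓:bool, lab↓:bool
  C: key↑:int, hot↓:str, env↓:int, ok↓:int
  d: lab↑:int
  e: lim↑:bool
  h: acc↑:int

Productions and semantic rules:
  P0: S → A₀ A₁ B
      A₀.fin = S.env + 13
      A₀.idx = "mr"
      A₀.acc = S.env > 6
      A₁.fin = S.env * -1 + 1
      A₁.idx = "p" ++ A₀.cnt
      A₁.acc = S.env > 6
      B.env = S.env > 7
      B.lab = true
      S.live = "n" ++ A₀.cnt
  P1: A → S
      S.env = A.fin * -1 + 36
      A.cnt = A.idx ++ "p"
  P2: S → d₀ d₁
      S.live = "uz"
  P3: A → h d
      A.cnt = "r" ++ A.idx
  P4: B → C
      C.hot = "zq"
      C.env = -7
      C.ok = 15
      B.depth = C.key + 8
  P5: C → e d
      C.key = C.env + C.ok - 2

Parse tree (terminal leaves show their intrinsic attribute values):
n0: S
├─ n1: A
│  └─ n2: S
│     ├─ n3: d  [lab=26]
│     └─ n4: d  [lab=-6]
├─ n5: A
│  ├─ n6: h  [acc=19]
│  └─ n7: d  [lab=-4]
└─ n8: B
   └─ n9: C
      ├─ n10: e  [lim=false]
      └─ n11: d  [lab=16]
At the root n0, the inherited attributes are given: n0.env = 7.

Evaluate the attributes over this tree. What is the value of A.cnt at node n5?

1. n0.env = 7  [given at root]
2. n1.fin = 20  [S.env + 13]
3. n1.idx = "mr"  ["mr"]
4. n1.acc = true  [S.env > 6]
5. n2.env = 16  [A.fin * -1 + 36]
6. n3.lab = 26  [terminal]
7. n4.lab = -6  [terminal]
8. n2.live = "uz"  ["uz"]
9. n1.cnt = "mrp"  [A.idx ++ "p"]
10. n5.fin = -6  [S.env * -1 + 1]
11. n5.idx = "pmrp"  ["p" ++ A₀.cnt]
12. n5.acc = true  [S.env > 6]
13. n6.acc = 19  [terminal]
14. n7.lab = -4  [terminal]
15. n5.cnt = "rpmrp"  ["r" ++ A.idx]
16. n8.env = false  [S.env > 7]
17. n8.lab = true  [true]
18. n9.hot = "zq"  ["zq"]
19. n9.env = -7  [-7]
20. n9.ok = 15  [15]
21. n10.lim = false  [terminal]
22. n11.lab = 16  [terminal]
23. n9.key = 6  [C.env + C.ok - 2]
24. n8.depth = 14  [C.key + 8]
25. n0.live = "nmrp"  ["n" ++ A₀.cnt]

"rpmrp"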